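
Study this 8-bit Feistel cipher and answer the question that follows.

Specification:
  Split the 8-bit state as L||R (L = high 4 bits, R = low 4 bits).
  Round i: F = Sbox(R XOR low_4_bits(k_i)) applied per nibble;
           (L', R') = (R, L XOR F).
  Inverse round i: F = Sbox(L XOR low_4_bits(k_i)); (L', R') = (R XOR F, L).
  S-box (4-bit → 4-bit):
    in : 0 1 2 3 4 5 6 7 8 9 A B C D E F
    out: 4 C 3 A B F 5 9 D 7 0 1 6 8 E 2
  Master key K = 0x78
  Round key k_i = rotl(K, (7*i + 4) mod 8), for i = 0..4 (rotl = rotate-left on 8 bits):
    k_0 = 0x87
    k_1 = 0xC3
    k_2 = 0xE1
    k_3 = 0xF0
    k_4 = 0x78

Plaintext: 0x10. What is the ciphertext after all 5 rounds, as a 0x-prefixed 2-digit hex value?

s_0 = plaintext = 0x10
s_1 = Round(s_0, k_0) = 0x08
s_2 = Round(s_1, k_1) = 0x81
s_3 = Round(s_2, k_2) = 0x1C
s_4 = Round(s_3, k_3) = 0xC7
s_5 = Round(s_4, k_4) = 0x7E

0x7E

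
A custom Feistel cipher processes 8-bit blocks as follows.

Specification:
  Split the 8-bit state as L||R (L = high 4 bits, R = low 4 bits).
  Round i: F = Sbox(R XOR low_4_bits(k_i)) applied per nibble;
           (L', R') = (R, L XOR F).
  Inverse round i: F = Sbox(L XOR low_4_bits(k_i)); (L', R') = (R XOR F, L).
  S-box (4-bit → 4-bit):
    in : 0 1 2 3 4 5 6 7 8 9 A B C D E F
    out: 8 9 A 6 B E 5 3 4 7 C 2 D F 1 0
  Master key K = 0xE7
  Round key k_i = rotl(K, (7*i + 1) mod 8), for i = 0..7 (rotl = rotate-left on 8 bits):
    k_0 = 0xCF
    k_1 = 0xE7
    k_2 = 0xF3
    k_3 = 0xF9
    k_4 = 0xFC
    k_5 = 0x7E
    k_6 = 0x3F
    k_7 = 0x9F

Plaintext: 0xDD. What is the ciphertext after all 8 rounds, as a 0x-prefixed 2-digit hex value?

s_0 = plaintext = 0xDD
s_1 = Round(s_0, k_0) = 0xD7
s_2 = Round(s_1, k_1) = 0x75
s_3 = Round(s_2, k_2) = 0x52
s_4 = Round(s_3, k_3) = 0x27
s_5 = Round(s_4, k_4) = 0x70
s_6 = Round(s_5, k_5) = 0x06
s_7 = Round(s_6, k_6) = 0x67
s_8 = Round(s_7, k_7) = 0x72

0x72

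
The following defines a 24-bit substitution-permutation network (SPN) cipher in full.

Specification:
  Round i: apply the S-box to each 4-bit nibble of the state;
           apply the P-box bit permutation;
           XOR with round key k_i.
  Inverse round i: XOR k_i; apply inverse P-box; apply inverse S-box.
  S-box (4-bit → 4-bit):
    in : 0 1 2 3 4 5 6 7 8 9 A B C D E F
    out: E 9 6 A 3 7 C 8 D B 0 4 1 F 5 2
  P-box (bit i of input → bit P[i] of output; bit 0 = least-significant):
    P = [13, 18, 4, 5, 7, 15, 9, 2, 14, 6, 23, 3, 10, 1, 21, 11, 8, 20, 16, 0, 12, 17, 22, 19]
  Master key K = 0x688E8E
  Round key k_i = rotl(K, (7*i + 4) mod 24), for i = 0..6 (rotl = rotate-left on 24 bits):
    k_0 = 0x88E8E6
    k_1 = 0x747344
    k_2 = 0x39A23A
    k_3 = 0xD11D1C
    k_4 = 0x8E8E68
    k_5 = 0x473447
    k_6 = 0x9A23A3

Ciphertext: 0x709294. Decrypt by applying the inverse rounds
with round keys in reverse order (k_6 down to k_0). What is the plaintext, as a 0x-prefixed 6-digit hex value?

0x3464D0

s_0 = ciphertext = 0x709294
s_1 = InvRound(s_0, k_6) = 0xD12B38
s_2 = InvRound(s_1, k_5) = 0x499060
s_3 = InvRound(s_2, k_4) = 0x5B16BF
s_4 = InvRound(s_3, k_3) = 0x313BE7
s_5 = InvRound(s_4, k_2) = 0x11739B
s_6 = InvRound(s_5, k_1) = 0xB62312
s_7 = InvRound(s_6, k_0) = 0x3464D0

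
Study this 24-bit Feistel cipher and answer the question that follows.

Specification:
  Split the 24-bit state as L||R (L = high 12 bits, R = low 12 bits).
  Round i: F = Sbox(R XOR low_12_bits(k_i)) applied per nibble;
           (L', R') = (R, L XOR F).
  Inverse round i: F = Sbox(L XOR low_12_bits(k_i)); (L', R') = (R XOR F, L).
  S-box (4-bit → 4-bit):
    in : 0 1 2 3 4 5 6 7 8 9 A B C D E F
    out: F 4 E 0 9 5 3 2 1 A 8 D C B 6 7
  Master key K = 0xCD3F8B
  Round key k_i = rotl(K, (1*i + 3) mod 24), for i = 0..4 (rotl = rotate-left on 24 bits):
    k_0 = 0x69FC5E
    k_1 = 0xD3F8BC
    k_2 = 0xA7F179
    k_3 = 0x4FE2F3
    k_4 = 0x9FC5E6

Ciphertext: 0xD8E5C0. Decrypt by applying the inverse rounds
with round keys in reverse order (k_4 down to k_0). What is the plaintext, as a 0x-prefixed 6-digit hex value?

s_0 = ciphertext = 0xD8E5C0
s_1 = InvRound(s_0, k_4) = 0x4F1D8E
s_2 = InvRound(s_1, k_3) = 0xE704F1
s_3 = InvRound(s_2, k_2) = 0x30BE70
s_4 = InvRound(s_3, k_1) = 0x3A230B
s_5 = InvRound(s_4, k_0) = 0x4773A2

0x4773A2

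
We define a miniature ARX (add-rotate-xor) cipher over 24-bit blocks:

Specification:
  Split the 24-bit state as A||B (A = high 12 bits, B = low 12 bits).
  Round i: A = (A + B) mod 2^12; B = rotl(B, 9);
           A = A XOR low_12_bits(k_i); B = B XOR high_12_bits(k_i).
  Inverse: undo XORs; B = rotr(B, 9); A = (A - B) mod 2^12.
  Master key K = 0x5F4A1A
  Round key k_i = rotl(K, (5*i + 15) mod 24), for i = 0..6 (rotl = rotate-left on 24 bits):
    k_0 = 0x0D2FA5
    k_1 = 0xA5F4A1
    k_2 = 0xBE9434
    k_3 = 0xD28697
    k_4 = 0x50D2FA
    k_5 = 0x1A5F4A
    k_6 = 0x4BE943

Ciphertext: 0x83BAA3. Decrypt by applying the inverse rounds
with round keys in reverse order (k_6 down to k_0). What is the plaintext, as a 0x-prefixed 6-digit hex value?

s_0 = ciphertext = 0x83BAA3
s_1 = InvRound(s_0, k_6) = 0x0890EF
s_2 = InvRound(s_1, k_5) = 0x573A50
s_3 = InvRound(s_2, k_4) = 0xC9AAEF
s_4 = InvRound(s_3, k_3) = 0xBD2E3B
s_5 = InvRound(s_4, k_2) = 0x154E92
s_6 = InvRound(s_5, k_1) = 0xF8B66A
s_7 = InvRound(s_6, k_0) = 0xA6B5C3

0xA6B5C3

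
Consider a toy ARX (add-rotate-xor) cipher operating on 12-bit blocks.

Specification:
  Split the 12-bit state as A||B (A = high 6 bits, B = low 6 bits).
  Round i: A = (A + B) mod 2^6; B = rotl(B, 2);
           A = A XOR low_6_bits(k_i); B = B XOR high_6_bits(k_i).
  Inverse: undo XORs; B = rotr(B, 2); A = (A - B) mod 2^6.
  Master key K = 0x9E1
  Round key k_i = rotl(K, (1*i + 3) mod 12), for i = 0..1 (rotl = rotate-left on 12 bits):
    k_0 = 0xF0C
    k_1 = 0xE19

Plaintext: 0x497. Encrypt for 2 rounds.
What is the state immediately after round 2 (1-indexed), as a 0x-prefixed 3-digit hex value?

0x7FE

s_0 = plaintext = 0x497
s_1 = Round(s_0, k_0) = 0x961
s_2 = Round(s_1, k_1) = 0x7FE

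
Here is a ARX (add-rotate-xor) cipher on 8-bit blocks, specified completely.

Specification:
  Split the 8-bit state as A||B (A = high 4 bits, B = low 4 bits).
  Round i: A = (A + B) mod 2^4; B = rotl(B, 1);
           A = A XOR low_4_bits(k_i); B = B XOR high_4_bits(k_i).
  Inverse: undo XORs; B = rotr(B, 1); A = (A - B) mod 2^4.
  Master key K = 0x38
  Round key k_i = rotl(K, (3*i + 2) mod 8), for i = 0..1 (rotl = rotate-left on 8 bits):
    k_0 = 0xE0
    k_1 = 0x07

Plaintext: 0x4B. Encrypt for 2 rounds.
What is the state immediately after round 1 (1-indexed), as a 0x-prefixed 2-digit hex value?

0xF9

s_0 = plaintext = 0x4B
s_1 = Round(s_0, k_0) = 0xF9
s_2 = Round(s_1, k_1) = 0xF3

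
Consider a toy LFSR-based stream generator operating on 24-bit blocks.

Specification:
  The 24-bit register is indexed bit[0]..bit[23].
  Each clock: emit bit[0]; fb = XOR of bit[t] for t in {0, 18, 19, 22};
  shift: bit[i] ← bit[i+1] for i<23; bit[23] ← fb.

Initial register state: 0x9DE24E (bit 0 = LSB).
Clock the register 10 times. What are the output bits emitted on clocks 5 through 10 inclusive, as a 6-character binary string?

reg_0 = 0x9DE24E
clock 1: out=0, reg = 0x4EF127
clock 2: out=1, reg = 0x277893
clock 3: out=1, reg = 0x13BC49
clock 4: out=1, reg = 0x89DE24
clock 5: out=0, reg = 0xC4EF12
clock 6: out=0, reg = 0x627789
clock 7: out=1, reg = 0x313BC4
clock 8: out=0, reg = 0x189DE2
clock 9: out=0, reg = 0x8C4EF1
clock 10: out=1, reg = 0xC62778

001001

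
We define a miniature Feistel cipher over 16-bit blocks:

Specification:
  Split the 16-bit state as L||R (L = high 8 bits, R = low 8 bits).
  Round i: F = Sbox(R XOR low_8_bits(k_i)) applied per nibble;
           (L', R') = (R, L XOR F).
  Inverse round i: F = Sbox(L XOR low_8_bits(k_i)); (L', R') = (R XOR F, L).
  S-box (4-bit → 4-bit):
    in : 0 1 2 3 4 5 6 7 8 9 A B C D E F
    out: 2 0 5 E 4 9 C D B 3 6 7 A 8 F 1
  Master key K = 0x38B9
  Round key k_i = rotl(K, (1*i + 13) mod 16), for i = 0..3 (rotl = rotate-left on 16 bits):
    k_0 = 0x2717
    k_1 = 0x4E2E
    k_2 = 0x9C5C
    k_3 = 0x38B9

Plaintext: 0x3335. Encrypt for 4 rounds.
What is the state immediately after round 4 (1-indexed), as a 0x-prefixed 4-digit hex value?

s_0 = plaintext = 0x3335
s_1 = Round(s_0, k_0) = 0x3566
s_2 = Round(s_1, k_1) = 0x667E
s_3 = Round(s_2, k_2) = 0x7E33
s_4 = Round(s_3, k_3) = 0x33C8

0x33C8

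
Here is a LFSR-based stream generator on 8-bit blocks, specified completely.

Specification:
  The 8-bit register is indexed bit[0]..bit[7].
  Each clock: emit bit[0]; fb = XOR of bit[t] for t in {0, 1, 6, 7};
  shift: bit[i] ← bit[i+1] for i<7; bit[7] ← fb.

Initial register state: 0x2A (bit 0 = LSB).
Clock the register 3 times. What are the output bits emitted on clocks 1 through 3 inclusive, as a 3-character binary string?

reg_0 = 0x2A
clock 1: out=0, reg = 0x95
clock 2: out=1, reg = 0x4A
clock 3: out=0, reg = 0x25

010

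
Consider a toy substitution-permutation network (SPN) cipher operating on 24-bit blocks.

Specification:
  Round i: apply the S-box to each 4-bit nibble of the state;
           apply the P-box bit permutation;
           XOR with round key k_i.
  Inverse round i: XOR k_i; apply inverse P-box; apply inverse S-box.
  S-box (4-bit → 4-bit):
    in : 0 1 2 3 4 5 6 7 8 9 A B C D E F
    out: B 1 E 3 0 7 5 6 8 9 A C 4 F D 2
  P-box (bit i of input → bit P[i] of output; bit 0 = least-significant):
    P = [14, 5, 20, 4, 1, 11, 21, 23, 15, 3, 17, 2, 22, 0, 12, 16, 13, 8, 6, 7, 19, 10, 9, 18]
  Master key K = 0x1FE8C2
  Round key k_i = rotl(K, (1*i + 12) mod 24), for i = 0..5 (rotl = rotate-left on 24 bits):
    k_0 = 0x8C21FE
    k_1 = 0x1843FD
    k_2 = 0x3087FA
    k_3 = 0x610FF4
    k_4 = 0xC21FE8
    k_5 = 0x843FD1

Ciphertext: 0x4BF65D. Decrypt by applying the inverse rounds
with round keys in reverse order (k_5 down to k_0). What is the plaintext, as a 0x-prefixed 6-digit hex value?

s_0 = ciphertext = 0x4BF65D
s_1 = InvRound(s_0, k_5) = 0x9A9DA1
s_2 = InvRound(s_1, k_4) = 0x6C334C
s_3 = InvRound(s_2, k_3) = 0x09BFFA
s_4 = InvRound(s_3, k_2) = 0x11B47C
s_5 = InvRound(s_4, k_1) = 0x502141
s_6 = InvRound(s_5, k_0) = 0x983A92

0x983A92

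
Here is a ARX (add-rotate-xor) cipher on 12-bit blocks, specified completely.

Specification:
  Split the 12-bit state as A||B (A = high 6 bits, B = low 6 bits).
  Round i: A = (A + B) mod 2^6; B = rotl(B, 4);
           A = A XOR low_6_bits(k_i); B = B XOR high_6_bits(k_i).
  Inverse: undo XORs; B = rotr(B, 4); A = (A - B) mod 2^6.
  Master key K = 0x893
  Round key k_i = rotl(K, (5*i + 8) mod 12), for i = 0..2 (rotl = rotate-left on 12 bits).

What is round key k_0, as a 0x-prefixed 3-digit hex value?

0x389

K = 0x893
k_0 = rotl(K, (5*0+8) mod 12) = rotl(K, 8) = 0x389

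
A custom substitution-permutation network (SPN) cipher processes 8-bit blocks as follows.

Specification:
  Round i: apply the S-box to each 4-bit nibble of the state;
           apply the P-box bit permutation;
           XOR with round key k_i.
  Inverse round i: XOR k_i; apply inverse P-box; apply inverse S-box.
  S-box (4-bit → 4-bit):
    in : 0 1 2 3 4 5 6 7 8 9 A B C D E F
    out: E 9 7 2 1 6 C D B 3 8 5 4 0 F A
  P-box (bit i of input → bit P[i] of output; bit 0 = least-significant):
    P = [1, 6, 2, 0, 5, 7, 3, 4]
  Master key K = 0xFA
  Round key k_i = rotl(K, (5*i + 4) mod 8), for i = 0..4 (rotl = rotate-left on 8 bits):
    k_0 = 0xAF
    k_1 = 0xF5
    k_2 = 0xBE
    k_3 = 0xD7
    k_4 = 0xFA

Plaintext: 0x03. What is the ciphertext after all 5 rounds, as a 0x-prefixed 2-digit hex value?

s_0 = plaintext = 0x03
s_1 = Round(s_0, k_0) = 0x77
s_2 = Round(s_1, k_1) = 0xCA
s_3 = Round(s_2, k_2) = 0xB7
s_4 = Round(s_3, k_3) = 0xF8
s_5 = Round(s_4, k_4) = 0x29

0x29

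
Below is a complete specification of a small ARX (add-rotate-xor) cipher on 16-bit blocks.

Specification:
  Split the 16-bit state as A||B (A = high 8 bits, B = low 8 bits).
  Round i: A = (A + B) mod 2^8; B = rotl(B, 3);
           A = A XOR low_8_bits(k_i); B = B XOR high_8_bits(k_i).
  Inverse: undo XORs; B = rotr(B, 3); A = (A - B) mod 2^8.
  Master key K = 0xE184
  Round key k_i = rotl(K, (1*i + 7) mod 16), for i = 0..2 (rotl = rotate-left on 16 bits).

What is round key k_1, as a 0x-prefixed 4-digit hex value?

K = 0xE184
k_0 = rotl(K, (1*0+7) mod 16) = rotl(K, 7) = 0xC270
k_1 = rotl(K, (1*1+7) mod 16) = rotl(K, 8) = 0x84E1

0x84E1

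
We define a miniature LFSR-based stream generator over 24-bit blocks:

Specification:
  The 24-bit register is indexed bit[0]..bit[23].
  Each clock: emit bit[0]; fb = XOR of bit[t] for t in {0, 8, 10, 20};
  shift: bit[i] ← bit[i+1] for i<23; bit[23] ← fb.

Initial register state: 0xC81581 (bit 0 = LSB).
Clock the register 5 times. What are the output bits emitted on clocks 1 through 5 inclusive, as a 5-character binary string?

reg_0 = 0xC81581
clock 1: out=1, reg = 0xE40AC0
clock 2: out=0, reg = 0x720560
clock 3: out=0, reg = 0xB902B0
clock 4: out=0, reg = 0xDC8158
clock 5: out=0, reg = 0x6E40AC

10000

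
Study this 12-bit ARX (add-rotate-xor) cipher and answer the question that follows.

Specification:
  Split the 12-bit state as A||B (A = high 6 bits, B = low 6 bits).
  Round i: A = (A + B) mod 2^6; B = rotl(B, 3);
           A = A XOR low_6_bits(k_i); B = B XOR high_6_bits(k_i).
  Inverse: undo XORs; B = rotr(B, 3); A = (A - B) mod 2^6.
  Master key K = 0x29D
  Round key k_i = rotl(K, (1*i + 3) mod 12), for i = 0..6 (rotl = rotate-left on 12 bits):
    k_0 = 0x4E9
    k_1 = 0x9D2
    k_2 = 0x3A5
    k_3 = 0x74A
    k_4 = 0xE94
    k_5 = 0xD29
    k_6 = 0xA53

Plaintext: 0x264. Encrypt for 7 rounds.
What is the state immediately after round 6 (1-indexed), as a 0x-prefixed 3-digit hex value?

s_0 = plaintext = 0x264
s_1 = Round(s_0, k_0) = 0x137
s_2 = Round(s_1, k_1) = 0xA59
s_3 = Round(s_2, k_2) = 0x9C5
s_4 = Round(s_3, k_3) = 0x9B5
s_5 = Round(s_4, k_4) = 0x3D4
s_6 = Round(s_5, k_5) = 0x296
s_7 = Round(s_6, k_6) = 0xCDB

0x296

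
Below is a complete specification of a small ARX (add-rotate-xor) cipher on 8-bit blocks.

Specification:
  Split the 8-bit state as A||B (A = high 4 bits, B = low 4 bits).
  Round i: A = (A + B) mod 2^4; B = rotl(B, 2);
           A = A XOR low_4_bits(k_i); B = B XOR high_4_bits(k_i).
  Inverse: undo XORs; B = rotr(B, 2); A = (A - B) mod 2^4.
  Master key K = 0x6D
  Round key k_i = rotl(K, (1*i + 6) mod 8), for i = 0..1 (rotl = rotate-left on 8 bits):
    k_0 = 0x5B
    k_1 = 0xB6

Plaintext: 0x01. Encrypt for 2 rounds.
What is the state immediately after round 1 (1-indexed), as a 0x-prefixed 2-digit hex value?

0xA1

s_0 = plaintext = 0x01
s_1 = Round(s_0, k_0) = 0xA1
s_2 = Round(s_1, k_1) = 0xDF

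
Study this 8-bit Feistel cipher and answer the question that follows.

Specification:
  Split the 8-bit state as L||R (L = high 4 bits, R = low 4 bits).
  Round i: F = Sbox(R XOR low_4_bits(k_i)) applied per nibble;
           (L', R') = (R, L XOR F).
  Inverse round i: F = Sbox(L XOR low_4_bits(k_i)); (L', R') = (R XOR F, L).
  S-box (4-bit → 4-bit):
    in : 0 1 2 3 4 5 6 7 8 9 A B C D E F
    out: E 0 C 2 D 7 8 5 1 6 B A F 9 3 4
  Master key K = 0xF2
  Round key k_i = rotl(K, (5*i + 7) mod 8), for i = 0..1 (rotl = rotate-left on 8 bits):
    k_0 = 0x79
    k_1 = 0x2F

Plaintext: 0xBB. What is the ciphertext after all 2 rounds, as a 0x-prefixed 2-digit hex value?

0x7A

s_0 = plaintext = 0xBB
s_1 = Round(s_0, k_0) = 0xB7
s_2 = Round(s_1, k_1) = 0x7A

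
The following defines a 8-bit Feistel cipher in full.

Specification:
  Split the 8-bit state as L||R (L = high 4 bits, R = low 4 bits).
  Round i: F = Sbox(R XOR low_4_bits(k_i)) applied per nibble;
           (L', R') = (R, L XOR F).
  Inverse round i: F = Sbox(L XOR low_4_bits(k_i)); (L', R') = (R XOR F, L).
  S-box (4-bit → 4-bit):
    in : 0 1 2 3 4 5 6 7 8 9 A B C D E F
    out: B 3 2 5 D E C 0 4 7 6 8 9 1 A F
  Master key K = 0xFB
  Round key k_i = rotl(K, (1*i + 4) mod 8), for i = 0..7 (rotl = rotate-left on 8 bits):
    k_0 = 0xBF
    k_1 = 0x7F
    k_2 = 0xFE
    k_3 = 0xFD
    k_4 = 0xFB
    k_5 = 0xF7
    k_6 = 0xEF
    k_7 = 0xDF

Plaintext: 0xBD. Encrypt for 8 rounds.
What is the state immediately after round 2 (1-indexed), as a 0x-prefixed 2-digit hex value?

s_0 = plaintext = 0xBD
s_1 = Round(s_0, k_0) = 0xD9
s_2 = Round(s_1, k_1) = 0x91
s_3 = Round(s_2, k_2) = 0x16
s_4 = Round(s_3, k_3) = 0x69
s_5 = Round(s_4, k_4) = 0x94
s_6 = Round(s_5, k_5) = 0x4C
s_7 = Round(s_6, k_6) = 0xC1
s_8 = Round(s_7, k_7) = 0x16

0x91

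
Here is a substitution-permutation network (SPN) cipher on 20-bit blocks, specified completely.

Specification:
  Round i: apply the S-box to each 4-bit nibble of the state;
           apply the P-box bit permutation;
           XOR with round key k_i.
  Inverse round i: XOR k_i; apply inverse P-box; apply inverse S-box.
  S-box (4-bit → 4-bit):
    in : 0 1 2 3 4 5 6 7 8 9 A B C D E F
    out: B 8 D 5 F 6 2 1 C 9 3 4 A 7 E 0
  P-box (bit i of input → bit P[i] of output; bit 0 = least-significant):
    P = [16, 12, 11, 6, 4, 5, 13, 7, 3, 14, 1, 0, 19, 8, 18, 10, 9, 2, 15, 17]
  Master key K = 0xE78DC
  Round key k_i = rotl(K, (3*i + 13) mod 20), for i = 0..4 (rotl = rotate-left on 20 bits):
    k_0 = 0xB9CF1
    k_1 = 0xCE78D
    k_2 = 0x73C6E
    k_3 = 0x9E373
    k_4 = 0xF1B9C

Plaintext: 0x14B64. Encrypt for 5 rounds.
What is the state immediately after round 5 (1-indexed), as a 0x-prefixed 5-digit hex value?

0x53A69

s_0 = plaintext = 0x14B64
s_1 = Round(s_0, k_0) = 0x48193
s_2 = Round(s_1, k_1) = 0xB6918
s_3 = Round(s_2, k_2) = 0x7B5A7
s_4 = Round(s_3, k_3) = 0xCA141
s_5 = Round(s_4, k_4) = 0x53A69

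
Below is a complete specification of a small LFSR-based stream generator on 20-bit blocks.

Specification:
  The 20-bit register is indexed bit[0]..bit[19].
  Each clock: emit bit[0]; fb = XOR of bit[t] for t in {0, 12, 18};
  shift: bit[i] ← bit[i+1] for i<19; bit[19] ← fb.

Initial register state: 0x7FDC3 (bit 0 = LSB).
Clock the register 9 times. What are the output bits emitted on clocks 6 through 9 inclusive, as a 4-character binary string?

reg_0 = 0x7FDC3
clock 1: out=1, reg = 0xBFEE1
clock 2: out=1, reg = 0x5FF70
clock 3: out=0, reg = 0x2FFB8
clock 4: out=0, reg = 0x97FDC
clock 5: out=0, reg = 0xCBFEE
clock 6: out=0, reg = 0x65FF7
clock 7: out=1, reg = 0xB2FFB
clock 8: out=1, reg = 0xD97FD
clock 9: out=1, reg = 0xECBFE

0111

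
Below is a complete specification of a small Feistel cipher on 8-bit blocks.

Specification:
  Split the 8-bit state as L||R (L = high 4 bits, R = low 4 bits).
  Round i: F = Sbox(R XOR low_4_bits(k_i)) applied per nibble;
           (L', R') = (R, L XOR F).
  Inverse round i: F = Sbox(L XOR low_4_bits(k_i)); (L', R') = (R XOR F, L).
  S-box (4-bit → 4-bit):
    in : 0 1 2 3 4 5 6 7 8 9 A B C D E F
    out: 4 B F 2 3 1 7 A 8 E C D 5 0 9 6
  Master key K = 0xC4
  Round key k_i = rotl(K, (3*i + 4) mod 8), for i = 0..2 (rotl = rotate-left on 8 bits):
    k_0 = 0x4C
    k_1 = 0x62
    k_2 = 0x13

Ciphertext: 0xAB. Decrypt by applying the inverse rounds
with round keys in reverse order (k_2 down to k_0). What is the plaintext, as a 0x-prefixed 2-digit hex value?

0x00

s_0 = ciphertext = 0xAB
s_1 = InvRound(s_0, k_2) = 0x5A
s_2 = InvRound(s_1, k_1) = 0x05
s_3 = InvRound(s_2, k_0) = 0x00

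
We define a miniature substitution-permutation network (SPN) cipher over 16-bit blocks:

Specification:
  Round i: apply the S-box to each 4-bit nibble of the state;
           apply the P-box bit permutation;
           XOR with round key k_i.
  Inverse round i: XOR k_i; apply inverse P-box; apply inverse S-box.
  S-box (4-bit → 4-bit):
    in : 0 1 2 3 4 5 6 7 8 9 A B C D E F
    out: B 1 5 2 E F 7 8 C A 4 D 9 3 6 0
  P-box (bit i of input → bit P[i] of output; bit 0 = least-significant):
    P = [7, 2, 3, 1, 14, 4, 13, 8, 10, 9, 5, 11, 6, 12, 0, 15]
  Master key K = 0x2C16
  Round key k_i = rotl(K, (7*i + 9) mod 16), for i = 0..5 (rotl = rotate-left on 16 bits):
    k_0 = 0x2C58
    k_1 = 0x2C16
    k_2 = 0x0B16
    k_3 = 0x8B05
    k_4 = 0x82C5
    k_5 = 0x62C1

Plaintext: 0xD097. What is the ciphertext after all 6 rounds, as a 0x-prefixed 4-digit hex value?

0x0017

s_0 = plaintext = 0xD097
s_1 = Round(s_0, k_0) = 0x330A
s_2 = Round(s_1, k_1) = 0x7F0E
s_3 = Round(s_2, k_2) = 0xCA0A
s_4 = Round(s_3, k_3) = 0x4A7D
s_5 = Round(s_4, k_4) = 0x1360
s_6 = Round(s_5, k_5) = 0x0017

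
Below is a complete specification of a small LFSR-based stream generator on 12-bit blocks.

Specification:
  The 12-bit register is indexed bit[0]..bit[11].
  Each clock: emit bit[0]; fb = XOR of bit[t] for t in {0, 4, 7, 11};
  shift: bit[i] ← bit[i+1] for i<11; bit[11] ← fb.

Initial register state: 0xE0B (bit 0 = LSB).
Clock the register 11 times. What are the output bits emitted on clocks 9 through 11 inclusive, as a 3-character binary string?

reg_0 = 0xE0B
clock 1: out=1, reg = 0x705
clock 2: out=1, reg = 0xB82
clock 3: out=0, reg = 0x5C1
clock 4: out=1, reg = 0x2E0
clock 5: out=0, reg = 0x970
clock 6: out=0, reg = 0x4B8
clock 7: out=0, reg = 0x25C
clock 8: out=0, reg = 0x92E
clock 9: out=0, reg = 0xC97
clock 10: out=1, reg = 0x64B
clock 11: out=1, reg = 0xB25

011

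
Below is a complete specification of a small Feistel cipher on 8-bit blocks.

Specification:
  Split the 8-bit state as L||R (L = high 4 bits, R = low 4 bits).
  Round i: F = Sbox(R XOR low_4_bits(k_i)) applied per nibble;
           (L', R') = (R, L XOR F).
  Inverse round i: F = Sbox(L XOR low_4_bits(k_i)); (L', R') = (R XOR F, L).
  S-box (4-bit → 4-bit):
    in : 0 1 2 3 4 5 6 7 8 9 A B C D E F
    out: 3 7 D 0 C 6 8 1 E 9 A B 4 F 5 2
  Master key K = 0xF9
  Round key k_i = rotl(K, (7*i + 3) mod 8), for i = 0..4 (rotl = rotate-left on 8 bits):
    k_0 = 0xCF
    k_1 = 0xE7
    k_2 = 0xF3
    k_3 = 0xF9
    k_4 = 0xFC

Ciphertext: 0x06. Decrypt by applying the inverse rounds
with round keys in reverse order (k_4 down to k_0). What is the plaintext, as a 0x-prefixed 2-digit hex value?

s_0 = ciphertext = 0x06
s_1 = InvRound(s_0, k_4) = 0x20
s_2 = InvRound(s_1, k_3) = 0xB2
s_3 = InvRound(s_2, k_2) = 0xCB
s_4 = InvRound(s_3, k_1) = 0x0C
s_5 = InvRound(s_4, k_0) = 0xE0

0xE0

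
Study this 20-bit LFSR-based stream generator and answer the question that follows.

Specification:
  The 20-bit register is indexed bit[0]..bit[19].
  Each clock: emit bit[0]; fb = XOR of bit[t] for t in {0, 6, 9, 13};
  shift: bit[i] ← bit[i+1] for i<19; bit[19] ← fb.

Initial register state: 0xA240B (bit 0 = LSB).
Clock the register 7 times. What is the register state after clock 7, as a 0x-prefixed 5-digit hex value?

0xB1448

reg_0 = 0xA240B
clock 1: out=1, reg = 0x51205
clock 2: out=1, reg = 0x28902
clock 3: out=0, reg = 0x14481
clock 4: out=1, reg = 0x8A240
clock 5: out=0, reg = 0xC5120
clock 6: out=0, reg = 0x62890
clock 7: out=0, reg = 0xB1448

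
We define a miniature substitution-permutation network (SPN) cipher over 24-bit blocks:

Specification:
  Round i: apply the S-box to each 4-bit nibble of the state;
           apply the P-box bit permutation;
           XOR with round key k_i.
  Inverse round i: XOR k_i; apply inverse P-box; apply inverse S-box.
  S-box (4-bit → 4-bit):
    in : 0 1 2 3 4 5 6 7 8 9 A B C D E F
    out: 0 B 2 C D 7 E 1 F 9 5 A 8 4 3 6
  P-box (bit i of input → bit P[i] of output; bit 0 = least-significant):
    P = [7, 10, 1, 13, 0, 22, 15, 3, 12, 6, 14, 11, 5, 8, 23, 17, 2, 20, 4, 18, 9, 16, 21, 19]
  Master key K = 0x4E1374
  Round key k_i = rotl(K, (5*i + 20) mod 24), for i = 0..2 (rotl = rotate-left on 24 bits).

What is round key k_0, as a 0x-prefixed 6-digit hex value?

0x44E137

K = 0x4E1374
k_0 = rotl(K, (5*0+20) mod 24) = rotl(K, 20) = 0x44E137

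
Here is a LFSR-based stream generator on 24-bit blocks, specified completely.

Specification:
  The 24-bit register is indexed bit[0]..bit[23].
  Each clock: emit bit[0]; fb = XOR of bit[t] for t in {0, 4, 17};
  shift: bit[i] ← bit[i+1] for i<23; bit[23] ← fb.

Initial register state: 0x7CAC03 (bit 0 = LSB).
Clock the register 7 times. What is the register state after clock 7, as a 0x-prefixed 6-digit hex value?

reg_0 = 0x7CAC03
clock 1: out=1, reg = 0xBE5601
clock 2: out=1, reg = 0x5F2B00
clock 3: out=0, reg = 0xAF9580
clock 4: out=0, reg = 0xD7CAC0
clock 5: out=0, reg = 0xEBE560
clock 6: out=0, reg = 0xF5F2B0
clock 7: out=0, reg = 0xFAF958

0xFAF958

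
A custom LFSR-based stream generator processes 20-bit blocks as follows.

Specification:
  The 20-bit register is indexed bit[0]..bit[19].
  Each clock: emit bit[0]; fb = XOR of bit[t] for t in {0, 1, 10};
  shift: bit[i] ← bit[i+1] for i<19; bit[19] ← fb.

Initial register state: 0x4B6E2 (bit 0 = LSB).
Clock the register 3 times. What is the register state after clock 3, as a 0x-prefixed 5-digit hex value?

reg_0 = 0x4B6E2
clock 1: out=0, reg = 0x25B71
clock 2: out=1, reg = 0x92DB8
clock 3: out=0, reg = 0xC96DC

0xC96DC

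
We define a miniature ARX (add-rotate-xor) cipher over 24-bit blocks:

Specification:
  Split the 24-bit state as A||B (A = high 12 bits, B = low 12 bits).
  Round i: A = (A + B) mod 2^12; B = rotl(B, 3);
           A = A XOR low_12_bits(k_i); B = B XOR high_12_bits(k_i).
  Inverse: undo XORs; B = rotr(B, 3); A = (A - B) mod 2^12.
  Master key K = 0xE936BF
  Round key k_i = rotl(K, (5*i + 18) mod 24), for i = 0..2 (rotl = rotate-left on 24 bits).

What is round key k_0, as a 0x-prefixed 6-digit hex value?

0xFFA4DA

K = 0xE936BF
k_0 = rotl(K, (5*0+18) mod 24) = rotl(K, 18) = 0xFFA4DA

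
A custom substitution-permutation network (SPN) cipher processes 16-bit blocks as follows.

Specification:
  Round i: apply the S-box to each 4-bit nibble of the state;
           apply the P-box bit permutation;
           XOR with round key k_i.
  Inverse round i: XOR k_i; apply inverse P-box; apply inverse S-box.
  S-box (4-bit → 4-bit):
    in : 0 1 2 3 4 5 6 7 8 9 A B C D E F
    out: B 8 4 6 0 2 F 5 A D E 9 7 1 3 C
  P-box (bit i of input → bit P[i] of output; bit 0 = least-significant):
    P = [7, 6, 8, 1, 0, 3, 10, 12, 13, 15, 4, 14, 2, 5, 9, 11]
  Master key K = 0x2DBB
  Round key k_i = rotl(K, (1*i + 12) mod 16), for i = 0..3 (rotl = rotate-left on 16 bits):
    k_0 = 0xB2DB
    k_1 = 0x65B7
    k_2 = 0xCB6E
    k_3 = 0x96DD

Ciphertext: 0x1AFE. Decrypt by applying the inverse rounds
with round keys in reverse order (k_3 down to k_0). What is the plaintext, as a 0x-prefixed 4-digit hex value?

s_0 = ciphertext = 0x1AFE
s_1 = InvRound(s_0, k_3) = 0x8571
s_2 = InvRound(s_1, k_2) = 0x9FC1
s_3 = InvRound(s_2, k_1) = 0x6618
s_4 = InvRound(s_3, k_0) = 0x4890

0x4890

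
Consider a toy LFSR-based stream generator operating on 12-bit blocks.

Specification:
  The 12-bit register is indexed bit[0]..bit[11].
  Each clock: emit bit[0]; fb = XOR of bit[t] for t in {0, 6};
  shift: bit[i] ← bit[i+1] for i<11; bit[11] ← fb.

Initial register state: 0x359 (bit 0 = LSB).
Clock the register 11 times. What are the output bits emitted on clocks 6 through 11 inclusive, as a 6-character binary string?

010110

reg_0 = 0x359
clock 1: out=1, reg = 0x1AC
clock 2: out=0, reg = 0x0D6
clock 3: out=0, reg = 0x86B
clock 4: out=1, reg = 0x435
clock 5: out=1, reg = 0xA1A
clock 6: out=0, reg = 0x50D
clock 7: out=1, reg = 0xA86
clock 8: out=0, reg = 0x543
clock 9: out=1, reg = 0x2A1
clock 10: out=1, reg = 0x950
clock 11: out=0, reg = 0xCA8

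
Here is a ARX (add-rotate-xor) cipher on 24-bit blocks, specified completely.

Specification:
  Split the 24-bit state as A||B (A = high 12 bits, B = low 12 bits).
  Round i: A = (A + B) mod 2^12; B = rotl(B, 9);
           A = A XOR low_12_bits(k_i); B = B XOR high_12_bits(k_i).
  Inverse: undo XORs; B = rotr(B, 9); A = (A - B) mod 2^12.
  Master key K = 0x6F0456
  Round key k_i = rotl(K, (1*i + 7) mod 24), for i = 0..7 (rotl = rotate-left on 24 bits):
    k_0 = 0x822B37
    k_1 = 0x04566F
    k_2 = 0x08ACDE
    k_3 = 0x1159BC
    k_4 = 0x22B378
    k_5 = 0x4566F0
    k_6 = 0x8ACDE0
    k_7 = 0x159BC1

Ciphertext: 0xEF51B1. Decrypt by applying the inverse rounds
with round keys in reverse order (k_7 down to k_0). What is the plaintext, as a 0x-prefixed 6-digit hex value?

s_0 = ciphertext = 0xEF51B1
s_1 = InvRound(s_0, k_7) = 0xDF4740
s_2 = InvRound(s_1, k_6) = 0x0ADF67
s_3 = InvRound(s_2, k_5) = 0xCD098D
s_4 = InvRound(s_3, k_4) = 0x273D35
s_5 = InvRound(s_4, k_3) = 0xAC9106
s_6 = InvRound(s_5, k_2) = 0x9B7C60
s_7 = InvRound(s_6, k_1) = 0xEAA12E
s_8 = InvRound(s_7, k_0) = 0xD39864

0xD39864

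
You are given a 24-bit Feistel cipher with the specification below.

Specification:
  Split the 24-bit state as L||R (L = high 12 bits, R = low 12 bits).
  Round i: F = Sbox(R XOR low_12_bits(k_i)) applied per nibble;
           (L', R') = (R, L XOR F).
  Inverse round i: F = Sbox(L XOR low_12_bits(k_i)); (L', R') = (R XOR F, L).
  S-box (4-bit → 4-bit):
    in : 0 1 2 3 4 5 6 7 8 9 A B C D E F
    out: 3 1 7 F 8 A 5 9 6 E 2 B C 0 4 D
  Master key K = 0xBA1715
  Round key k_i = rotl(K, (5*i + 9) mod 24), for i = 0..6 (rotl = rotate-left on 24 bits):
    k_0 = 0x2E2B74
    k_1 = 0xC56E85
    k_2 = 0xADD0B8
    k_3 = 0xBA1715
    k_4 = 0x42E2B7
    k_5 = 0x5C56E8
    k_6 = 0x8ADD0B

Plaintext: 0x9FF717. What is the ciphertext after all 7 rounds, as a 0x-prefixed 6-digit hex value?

0x8CB130

s_0 = plaintext = 0x9FF717
s_1 = Round(s_0, k_0) = 0x7175A0
s_2 = Round(s_1, k_1) = 0x5A0C6D
s_3 = Round(s_2, k_2) = 0xC6D9AA
s_4 = Round(s_3, k_3) = 0x9AA8D0
s_5 = Round(s_4, k_4) = 0x8D0BF3
s_6 = Round(s_5, k_5) = 0xBF38CB
s_7 = Round(s_6, k_6) = 0x8CB130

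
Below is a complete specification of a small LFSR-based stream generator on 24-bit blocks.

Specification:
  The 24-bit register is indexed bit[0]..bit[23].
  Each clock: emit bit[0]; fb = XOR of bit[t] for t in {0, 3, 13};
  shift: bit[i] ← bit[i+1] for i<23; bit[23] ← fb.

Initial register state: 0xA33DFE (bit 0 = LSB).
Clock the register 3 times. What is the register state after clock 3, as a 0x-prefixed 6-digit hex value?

0x1467BF

reg_0 = 0xA33DFE
clock 1: out=0, reg = 0x519EFF
clock 2: out=1, reg = 0x28CF7F
clock 3: out=1, reg = 0x1467BF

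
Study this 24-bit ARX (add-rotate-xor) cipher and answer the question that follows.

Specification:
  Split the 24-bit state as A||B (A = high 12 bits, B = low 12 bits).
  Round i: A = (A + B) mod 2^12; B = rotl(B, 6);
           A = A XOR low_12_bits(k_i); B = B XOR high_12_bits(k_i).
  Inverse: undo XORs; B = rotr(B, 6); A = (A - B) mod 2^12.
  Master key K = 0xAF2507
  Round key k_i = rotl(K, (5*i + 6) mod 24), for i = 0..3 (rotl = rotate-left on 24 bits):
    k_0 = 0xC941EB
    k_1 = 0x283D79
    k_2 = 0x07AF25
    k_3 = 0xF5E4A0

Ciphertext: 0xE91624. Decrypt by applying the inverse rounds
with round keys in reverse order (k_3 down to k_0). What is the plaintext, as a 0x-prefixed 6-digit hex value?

0x1DF04A

s_0 = ciphertext = 0xE91624
s_1 = InvRound(s_0, k_3) = 0xB8CEA5
s_2 = InvRound(s_1, k_2) = 0xCAE7FB
s_3 = InvRound(s_2, k_1) = 0x3C2E15
s_4 = InvRound(s_3, k_0) = 0x1DF04A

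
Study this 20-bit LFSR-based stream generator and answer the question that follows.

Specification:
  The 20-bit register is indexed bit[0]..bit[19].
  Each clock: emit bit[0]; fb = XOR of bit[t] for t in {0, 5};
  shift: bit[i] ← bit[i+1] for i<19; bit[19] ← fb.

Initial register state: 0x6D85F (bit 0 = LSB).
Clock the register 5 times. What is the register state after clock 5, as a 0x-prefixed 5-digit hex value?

reg_0 = 0x6D85F
clock 1: out=1, reg = 0xB6C2F
clock 2: out=1, reg = 0x5B617
clock 3: out=1, reg = 0xADB0B
clock 4: out=1, reg = 0xD6D85
clock 5: out=1, reg = 0xEB6C2

0xEB6C2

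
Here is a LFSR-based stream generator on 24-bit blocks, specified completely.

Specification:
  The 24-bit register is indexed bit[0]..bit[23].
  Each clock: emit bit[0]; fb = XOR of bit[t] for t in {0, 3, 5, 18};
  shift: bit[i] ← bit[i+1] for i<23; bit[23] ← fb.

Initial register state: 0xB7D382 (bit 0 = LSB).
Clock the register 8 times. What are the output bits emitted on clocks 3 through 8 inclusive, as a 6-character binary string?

reg_0 = 0xB7D382
clock 1: out=0, reg = 0xDBE9C1
clock 2: out=1, reg = 0xEDF4E0
clock 3: out=0, reg = 0x76FA70
clock 4: out=0, reg = 0x3B7D38
clock 5: out=0, reg = 0x1DBE9C
clock 6: out=0, reg = 0x0EDF4E
clock 7: out=0, reg = 0x076FA7
clock 8: out=1, reg = 0x83B7D3

000001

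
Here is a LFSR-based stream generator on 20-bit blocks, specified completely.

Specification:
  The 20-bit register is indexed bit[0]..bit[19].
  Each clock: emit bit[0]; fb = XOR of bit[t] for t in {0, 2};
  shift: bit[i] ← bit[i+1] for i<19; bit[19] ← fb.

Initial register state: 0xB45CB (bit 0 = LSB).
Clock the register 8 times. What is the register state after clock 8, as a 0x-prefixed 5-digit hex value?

0xB9B45

reg_0 = 0xB45CB
clock 1: out=1, reg = 0xDA2E5
clock 2: out=1, reg = 0x6D172
clock 3: out=0, reg = 0x368B9
clock 4: out=1, reg = 0x9B45C
clock 5: out=0, reg = 0xCDA2E
clock 6: out=0, reg = 0xE6D17
clock 7: out=1, reg = 0x7368B
clock 8: out=1, reg = 0xB9B45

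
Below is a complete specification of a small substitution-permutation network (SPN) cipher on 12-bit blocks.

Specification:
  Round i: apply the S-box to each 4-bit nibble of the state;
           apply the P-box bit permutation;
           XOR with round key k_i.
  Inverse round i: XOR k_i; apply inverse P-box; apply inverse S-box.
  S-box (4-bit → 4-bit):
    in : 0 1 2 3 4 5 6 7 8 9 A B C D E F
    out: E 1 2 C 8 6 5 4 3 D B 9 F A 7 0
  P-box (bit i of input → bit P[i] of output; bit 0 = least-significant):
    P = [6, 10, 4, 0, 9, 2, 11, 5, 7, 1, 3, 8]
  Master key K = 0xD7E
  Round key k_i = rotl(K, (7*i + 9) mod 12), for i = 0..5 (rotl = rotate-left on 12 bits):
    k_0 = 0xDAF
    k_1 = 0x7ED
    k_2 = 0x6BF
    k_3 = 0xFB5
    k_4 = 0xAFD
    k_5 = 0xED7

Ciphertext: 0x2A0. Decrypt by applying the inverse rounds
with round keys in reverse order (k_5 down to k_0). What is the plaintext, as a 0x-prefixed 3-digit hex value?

s_0 = ciphertext = 0x2A0
s_1 = InvRound(s_0, k_5) = 0x20C
s_2 = InvRound(s_1, k_4) = 0x139
s_3 = InvRound(s_2, k_3) = 0x6E2
s_4 = InvRound(s_3, k_2) = 0x729
s_5 = InvRound(s_4, k_1) = 0x121
s_6 = InvRound(s_5, k_0) = 0xE52

0xE52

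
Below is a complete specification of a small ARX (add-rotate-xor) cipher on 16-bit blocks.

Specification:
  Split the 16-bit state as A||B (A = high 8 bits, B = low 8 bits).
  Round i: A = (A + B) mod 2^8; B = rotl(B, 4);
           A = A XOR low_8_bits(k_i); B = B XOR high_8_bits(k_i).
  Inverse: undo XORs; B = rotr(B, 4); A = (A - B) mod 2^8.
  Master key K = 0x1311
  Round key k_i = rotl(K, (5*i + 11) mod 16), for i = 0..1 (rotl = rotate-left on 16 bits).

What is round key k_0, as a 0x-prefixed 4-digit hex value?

0x8898

K = 0x1311
k_0 = rotl(K, (5*0+11) mod 16) = rotl(K, 11) = 0x8898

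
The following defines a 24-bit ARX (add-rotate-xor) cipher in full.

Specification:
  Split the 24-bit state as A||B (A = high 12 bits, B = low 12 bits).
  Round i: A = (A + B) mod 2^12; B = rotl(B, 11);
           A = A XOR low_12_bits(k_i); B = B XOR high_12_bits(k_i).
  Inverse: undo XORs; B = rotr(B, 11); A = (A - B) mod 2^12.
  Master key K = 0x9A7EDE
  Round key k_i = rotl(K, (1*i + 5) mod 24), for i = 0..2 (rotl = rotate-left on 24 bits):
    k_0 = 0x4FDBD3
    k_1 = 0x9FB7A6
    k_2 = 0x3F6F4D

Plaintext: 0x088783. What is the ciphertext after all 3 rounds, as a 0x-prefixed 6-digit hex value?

s_0 = plaintext = 0x088783
s_1 = Round(s_0, k_0) = 0x3D8F3C
s_2 = Round(s_1, k_1) = 0x4B2E65
s_3 = Round(s_2, k_2) = 0xC5ACC4

0xC5ACC4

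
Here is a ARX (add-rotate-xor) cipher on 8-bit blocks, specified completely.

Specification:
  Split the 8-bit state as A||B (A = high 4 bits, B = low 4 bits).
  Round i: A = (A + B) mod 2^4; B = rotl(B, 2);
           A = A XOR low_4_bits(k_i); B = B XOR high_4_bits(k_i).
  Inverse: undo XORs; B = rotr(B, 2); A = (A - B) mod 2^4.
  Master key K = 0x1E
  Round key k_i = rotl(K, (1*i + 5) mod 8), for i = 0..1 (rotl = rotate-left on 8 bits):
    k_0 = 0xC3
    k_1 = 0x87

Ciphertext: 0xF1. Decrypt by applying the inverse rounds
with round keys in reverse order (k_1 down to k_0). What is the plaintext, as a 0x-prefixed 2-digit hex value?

0x7A

s_0 = ciphertext = 0xF1
s_1 = InvRound(s_0, k_1) = 0x26
s_2 = InvRound(s_1, k_0) = 0x7A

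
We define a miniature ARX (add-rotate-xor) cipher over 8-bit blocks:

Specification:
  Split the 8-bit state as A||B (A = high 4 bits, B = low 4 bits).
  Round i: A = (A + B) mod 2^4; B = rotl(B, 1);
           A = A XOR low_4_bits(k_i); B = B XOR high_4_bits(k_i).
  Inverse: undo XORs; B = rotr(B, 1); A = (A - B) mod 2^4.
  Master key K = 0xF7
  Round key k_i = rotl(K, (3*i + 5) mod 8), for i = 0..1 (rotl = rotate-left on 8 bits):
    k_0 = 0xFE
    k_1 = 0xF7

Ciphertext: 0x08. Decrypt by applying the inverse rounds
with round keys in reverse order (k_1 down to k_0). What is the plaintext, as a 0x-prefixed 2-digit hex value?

s_0 = ciphertext = 0x08
s_1 = InvRound(s_0, k_1) = 0xCB
s_2 = InvRound(s_1, k_0) = 0x02

0x02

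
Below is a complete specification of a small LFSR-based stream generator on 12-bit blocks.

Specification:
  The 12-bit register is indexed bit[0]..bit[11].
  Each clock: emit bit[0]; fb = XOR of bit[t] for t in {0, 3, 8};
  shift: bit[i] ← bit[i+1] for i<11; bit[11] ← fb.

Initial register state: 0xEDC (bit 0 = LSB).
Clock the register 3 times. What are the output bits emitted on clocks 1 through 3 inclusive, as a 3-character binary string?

reg_0 = 0xEDC
clock 1: out=0, reg = 0xF6E
clock 2: out=0, reg = 0x7B7
clock 3: out=1, reg = 0x3DB

001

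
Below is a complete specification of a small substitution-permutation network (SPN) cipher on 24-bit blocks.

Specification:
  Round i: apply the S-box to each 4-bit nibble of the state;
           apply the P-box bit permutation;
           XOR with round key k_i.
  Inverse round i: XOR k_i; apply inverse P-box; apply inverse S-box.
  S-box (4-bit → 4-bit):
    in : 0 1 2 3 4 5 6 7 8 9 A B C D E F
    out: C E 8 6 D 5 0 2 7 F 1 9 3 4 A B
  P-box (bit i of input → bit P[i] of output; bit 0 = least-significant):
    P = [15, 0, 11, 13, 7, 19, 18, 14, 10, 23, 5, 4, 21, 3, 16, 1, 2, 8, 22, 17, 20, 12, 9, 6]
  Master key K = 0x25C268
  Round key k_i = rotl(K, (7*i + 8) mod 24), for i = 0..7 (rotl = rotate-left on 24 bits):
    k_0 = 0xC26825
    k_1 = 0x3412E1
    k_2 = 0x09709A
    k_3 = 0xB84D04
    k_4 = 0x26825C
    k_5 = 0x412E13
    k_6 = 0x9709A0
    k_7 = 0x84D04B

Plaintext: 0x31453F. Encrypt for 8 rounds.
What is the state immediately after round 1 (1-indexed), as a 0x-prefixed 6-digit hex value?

0xADDF06

s_0 = plaintext = 0x31453F
s_1 = Round(s_0, k_0) = 0xADDF06
s_2 = Round(s_1, k_1) = 0xE156F1
s_3 = Round(s_2, k_2) = 0x62095B
s_4 = Round(s_3, k_3) = 0x3FE9B6
s_5 = Round(s_4, k_4) = 0xA4D5E2
s_6 = Round(s_5, k_5) = 0x1A4A37
s_7 = Round(s_6, k_6) = 0xBA1FE7
s_8 = Round(s_7, k_7) = 0x1D9414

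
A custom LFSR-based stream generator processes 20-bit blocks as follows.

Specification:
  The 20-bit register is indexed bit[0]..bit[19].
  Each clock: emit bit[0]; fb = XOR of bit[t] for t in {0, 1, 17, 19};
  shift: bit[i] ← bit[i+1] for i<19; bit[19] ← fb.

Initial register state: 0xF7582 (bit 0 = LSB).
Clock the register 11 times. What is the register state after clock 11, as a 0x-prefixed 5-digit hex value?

reg_0 = 0xF7582
clock 1: out=0, reg = 0xFBAC1
clock 2: out=1, reg = 0xFDD60
clock 3: out=0, reg = 0x7EEB0
clock 4: out=0, reg = 0xBF758
clock 5: out=0, reg = 0x5FBAC
clock 6: out=0, reg = 0x2FDD6
clock 7: out=0, reg = 0x17EEB
clock 8: out=1, reg = 0x0BF75
clock 9: out=1, reg = 0x85FBA
clock 10: out=0, reg = 0x42FDD
clock 11: out=1, reg = 0xA17EE

0xA17EE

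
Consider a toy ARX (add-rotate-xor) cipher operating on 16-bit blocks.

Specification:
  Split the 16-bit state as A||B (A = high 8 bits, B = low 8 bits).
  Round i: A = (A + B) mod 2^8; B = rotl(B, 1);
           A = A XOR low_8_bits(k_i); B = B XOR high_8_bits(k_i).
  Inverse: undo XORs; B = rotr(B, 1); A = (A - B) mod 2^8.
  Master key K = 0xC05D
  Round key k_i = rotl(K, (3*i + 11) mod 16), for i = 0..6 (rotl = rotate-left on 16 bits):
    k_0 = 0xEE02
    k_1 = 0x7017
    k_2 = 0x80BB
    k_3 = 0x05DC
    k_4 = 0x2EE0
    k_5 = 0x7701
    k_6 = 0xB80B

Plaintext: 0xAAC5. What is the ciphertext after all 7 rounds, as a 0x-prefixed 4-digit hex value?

s_0 = plaintext = 0xAAC5
s_1 = Round(s_0, k_0) = 0x6D65
s_2 = Round(s_1, k_1) = 0xC5BA
s_3 = Round(s_2, k_2) = 0xC4F5
s_4 = Round(s_3, k_3) = 0x65EE
s_5 = Round(s_4, k_4) = 0xB3F3
s_6 = Round(s_5, k_5) = 0xA790
s_7 = Round(s_6, k_6) = 0x3C99

0x3C99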